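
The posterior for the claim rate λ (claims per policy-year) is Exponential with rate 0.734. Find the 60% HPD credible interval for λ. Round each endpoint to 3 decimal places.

[0.000, 1.248]

The exponential density is strictly decreasing on [0, ∞), so the HPD interval is anchored at 0: [0, q] with P(λ ≤ q) = 0.60.
q = −ln(1 − 0.60) / 0.734 = 0.9163 / 0.734 = 1.248.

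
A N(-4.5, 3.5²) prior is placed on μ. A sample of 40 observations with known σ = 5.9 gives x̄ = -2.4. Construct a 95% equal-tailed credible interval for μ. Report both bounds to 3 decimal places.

[-4.306, -0.773]

Posterior precision = 1/3.5² + 40/5.9² = 0.0816 + 1.1491 = 1.2307, so posterior SD = 0.9014.
Posterior mean = (-4.5/3.5² + 40·-2.4/5.9²) / 1.2307 = -2.5393.
Interval: -2.5393 ± 1.960 × 0.9014 → [-4.306, -0.773].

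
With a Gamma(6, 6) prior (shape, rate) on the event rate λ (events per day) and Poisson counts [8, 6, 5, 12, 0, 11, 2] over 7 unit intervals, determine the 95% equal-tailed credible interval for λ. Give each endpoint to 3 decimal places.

[2.855, 4.983]

Posterior: Gamma(6+44, 6+7) = Gamma(50, 13) (shape, rate).
Equal-tailed 95% interval: Gamma(50, 13) quantiles at 0.025 and 0.975.
Posterior mean ≈ 3.846, SD ≈ 0.544; a Normal approximation gives roughly [2.780, 4.912].
Exact: lower = 2.855; upper = 4.983.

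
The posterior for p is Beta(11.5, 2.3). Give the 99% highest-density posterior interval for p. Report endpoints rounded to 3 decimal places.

[0.551, 0.996]

The posterior is unimodal and skewed, so the HPD interval has equal density at both endpoints and is the shortest 99% interval.
Solving f(0.551) = f(0.996) with F(0.996) − F(0.551) = 0.99 gives [0.551, 0.996].
For comparison, the equal-tailed interval is [0.516, 0.987]; the HPD is narrower and shifted toward the mode.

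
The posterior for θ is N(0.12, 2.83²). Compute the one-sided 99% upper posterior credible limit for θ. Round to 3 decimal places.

6.704

Need U with P(θ ≤ U) = 0.99: U = 0.12 + z_{0.01}·2.83.
z = 2.326; U = 0.12 + 2.326 × 2.83 = 6.704.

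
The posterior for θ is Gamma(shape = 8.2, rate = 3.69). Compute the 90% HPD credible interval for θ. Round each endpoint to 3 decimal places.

The posterior is unimodal and skewed, so the HPD interval has equal density at both endpoints and is the shortest 90% interval.
Solving f(0.977) = f(3.423) with F(3.423) − F(0.977) = 0.90 gives [0.977, 3.423].
For comparison, the equal-tailed interval is [1.117, 3.633]; the HPD is narrower and shifted toward the mode.

[0.977, 3.423]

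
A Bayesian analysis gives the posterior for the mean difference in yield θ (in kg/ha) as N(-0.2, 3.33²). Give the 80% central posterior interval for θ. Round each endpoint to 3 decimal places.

[-4.468, 4.068]

The posterior is symmetric, so the 80% equal-tailed interval is θ = -0.2 ± z·3.33 with z = 1.282.
Half-width: 1.282 × 3.33 = 4.268.
-0.2 − 4.268 = -4.468; -0.2 + 4.268 = 4.068.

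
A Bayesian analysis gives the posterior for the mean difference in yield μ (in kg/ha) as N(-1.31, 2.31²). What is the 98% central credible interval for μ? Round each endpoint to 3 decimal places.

The posterior is symmetric, so the 98% equal-tailed interval is μ = -1.31 ± z·2.31 with z = 2.326.
Half-width: 2.326 × 2.31 = 5.374.
-1.31 − 5.374 = -6.684; -1.31 + 5.374 = 4.064.

[-6.684, 4.064]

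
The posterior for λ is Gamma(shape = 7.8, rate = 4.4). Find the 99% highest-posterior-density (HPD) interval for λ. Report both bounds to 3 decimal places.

The posterior is unimodal and skewed, so the HPD interval has equal density at both endpoints and is the shortest 99% interval.
Solving f(0.467) = f(3.643) with F(3.643) − F(0.467) = 0.99 gives [0.467, 3.643].
For comparison, the equal-tailed interval is [0.560, 3.828]; the HPD is narrower and shifted toward the mode.

[0.467, 3.643]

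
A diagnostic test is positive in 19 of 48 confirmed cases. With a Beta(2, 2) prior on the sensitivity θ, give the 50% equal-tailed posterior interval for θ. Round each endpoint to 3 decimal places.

[0.357, 0.449]

Posterior: Beta(2+19, 2+29) = Beta(21, 31).
Equal-tailed 50% interval: the 0.25 and 0.75 quantiles of Beta(21, 31).
Posterior mean ≈ 0.404, SD ≈ 0.067; a Normal approximation gives roughly [0.358, 0.449].
Exact: F⁻¹(0.25) = 0.357; F⁻¹(0.75) = 0.449.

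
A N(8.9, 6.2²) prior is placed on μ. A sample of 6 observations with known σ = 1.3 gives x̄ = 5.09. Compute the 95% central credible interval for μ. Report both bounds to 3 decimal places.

[4.081, 6.154]

Posterior precision = 1/6.2² + 6/1.3² = 0.0260 + 3.5503 = 3.5763, so posterior SD = 0.5288.
Posterior mean = (8.9/6.2² + 6·5.09/1.3²) / 3.5763 = 5.1177.
Interval: 5.1177 ± 1.960 × 0.5288 → [4.081, 6.154].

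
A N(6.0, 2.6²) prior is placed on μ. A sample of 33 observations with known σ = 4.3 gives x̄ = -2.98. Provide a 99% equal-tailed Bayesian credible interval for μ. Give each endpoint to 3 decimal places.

Posterior precision = 1/2.6² + 33/4.3² = 0.1479 + 1.7847 = 1.9327, so posterior SD = 0.7193.
Posterior mean = (6.0/2.6² + 33·-2.98/4.3²) / 1.9327 = -2.2927.
Interval: -2.2927 ± 2.576 × 0.7193 → [-4.145, -0.440].

[-4.145, -0.440]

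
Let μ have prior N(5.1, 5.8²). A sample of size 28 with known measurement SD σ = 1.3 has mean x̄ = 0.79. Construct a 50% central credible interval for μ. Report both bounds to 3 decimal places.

[0.632, 0.963]

Posterior precision = 1/5.8² + 28/1.3² = 0.0297 + 16.5680 = 16.5978, so posterior SD = 0.2455.
Posterior mean = (5.1/5.8² + 28·0.79/1.3²) / 16.5978 = 0.7977.
Interval: 0.7977 ± 0.674 × 0.2455 → [0.632, 0.963].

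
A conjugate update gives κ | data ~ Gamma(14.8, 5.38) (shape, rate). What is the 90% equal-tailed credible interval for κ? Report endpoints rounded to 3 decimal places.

Posterior: Gamma(shape 14.8, rate 5.38).
Equal-tailed 90% interval: Gamma(14.8, 5.38) quantiles at 0.05 and 0.95.
Posterior mean ≈ 2.751, SD ≈ 0.715; a Normal approximation gives roughly [1.575, 3.927].
Exact: lower = 1.689; upper = 4.023.

[1.689, 4.023]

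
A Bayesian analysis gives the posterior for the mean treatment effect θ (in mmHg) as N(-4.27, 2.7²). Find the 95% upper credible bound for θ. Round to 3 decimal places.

Need U with P(θ ≤ U) = 0.95: U = -4.27 + z_{0.05}·2.7.
z = 1.645; U = -4.27 + 1.645 × 2.7 = 0.171.

0.171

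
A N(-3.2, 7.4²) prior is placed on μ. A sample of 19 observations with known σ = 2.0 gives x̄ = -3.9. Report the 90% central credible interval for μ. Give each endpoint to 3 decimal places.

Posterior precision = 1/7.4² + 19/2.0² = 0.0183 + 4.7500 = 4.7683, so posterior SD = 0.4580.
Posterior mean = (-3.2/7.4² + 19·-3.9/2.0²) / 4.7683 = -3.8973.
Interval: -3.8973 ± 1.645 × 0.4580 → [-4.651, -3.144].

[-4.651, -3.144]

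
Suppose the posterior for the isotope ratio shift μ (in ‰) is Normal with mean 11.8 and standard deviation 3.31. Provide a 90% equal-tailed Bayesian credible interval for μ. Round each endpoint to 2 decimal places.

[6.36, 17.24]

The posterior is symmetric, so the 90% equal-tailed interval is μ = 11.8 ± z·3.31 with z = 1.645.
Half-width: 1.645 × 3.31 = 5.44.
11.8 − 5.44 = 6.36; 11.8 + 5.44 = 17.24.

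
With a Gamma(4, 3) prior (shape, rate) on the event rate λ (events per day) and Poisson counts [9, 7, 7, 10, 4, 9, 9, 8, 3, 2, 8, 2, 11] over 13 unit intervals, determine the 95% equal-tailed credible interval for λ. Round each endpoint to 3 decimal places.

[4.691, 7.052]

Posterior: Gamma(4+89, 3+13) = Gamma(93, 16) (shape, rate).
Equal-tailed 95% interval: Gamma(93, 16) quantiles at 0.025 and 0.975.
Posterior mean ≈ 5.812, SD ≈ 0.603; a Normal approximation gives roughly [4.631, 6.994].
Exact: lower = 4.691; upper = 7.052.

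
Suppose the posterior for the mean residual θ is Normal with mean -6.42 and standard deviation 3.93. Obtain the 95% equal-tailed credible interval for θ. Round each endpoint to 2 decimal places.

[-14.12, 1.28]

The posterior is symmetric, so the 95% equal-tailed interval is θ = -6.42 ± z·3.93 with z = 1.960.
Half-width: 1.960 × 3.93 = 7.70.
-6.42 − 7.70 = -14.12; -6.42 + 7.70 = 1.28.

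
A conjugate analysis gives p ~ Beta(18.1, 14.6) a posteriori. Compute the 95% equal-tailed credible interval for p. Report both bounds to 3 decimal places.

Posterior: Beta(18.1, 14.6).
Equal-tailed 95% interval: the 0.025 and 0.975 quantiles of Beta(18.1, 14.6).
Posterior mean ≈ 0.554, SD ≈ 0.086; a Normal approximation gives roughly [0.386, 0.721].
Exact: F⁻¹(0.025) = 0.384; F⁻¹(0.975) = 0.717.

[0.384, 0.717]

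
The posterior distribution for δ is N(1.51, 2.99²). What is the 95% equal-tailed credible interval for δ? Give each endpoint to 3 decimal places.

[-4.350, 7.370]

The posterior is symmetric, so the 95% equal-tailed interval is δ = 1.51 ± z·2.99 with z = 1.960.
Half-width: 1.960 × 2.99 = 5.860.
1.51 − 5.860 = -4.350; 1.51 + 5.860 = 7.370.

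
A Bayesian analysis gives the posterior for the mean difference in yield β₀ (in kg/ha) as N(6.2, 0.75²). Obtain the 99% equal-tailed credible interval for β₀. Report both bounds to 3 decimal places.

[4.268, 8.132]

The posterior is symmetric, so the 99% equal-tailed interval is β₀ = 6.2 ± z·0.75 with z = 2.576.
Half-width: 2.576 × 0.75 = 1.932.
6.2 − 1.932 = 4.268; 6.2 + 1.932 = 8.132.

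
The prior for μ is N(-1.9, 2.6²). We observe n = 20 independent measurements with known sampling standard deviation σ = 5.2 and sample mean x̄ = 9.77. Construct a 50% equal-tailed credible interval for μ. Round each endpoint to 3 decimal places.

[7.109, 8.541]

Posterior precision = 1/2.6² + 20/5.2² = 0.1479 + 0.7396 = 0.8876, so posterior SD = 1.0614.
Posterior mean = (-1.9/2.6² + 20·9.77/5.2²) / 0.8876 = 7.8250.
Interval: 7.8250 ± 0.674 × 1.0614 → [7.109, 8.541].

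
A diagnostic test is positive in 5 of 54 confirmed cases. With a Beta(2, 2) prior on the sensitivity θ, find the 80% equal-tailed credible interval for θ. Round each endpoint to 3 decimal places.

[0.070, 0.177]

Posterior: Beta(2+5, 2+49) = Beta(7, 51).
Equal-tailed 80% interval: the 0.1 and 0.9 quantiles of Beta(7, 51).
Posterior mean ≈ 0.121, SD ≈ 0.042; a Normal approximation gives roughly [0.066, 0.175].
Exact: F⁻¹(0.1) = 0.070; F⁻¹(0.9) = 0.177.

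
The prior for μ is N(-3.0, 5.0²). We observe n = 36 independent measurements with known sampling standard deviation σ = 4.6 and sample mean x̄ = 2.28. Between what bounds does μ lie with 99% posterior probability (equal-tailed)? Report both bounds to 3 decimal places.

[0.207, 4.111]

Posterior precision = 1/5.0² + 36/4.6² = 0.0400 + 1.7013 = 1.7413, so posterior SD = 0.7578.
Posterior mean = (-3.0/5.0² + 36·2.28/4.6²) / 1.7413 = 2.1587.
Interval: 2.1587 ± 2.576 × 0.7578 → [0.207, 4.111].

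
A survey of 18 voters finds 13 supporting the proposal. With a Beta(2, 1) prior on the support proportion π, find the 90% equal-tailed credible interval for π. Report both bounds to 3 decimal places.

[0.544, 0.860]

Posterior: Beta(2+13, 1+5) = Beta(15, 6).
Equal-tailed 90% interval: the 0.05 and 0.95 quantiles of Beta(15, 6).
Posterior mean ≈ 0.714, SD ≈ 0.096; a Normal approximation gives roughly [0.556, 0.873].
Exact: F⁻¹(0.05) = 0.544; F⁻¹(0.95) = 0.860.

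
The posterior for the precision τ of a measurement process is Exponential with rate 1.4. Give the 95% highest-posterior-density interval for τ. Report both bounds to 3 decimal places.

[0.000, 2.140]

The exponential density is strictly decreasing on [0, ∞), so the HPD interval is anchored at 0: [0, q] with P(τ ≤ q) = 0.95.
q = −ln(1 − 0.95) / 1.4 = 2.9957 / 1.4 = 2.140.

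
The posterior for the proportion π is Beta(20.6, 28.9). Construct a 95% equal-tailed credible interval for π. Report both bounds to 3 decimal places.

Posterior: Beta(20.6, 28.9).
Equal-tailed 95% interval: the 0.025 and 0.975 quantiles of Beta(20.6, 28.9).
Posterior mean ≈ 0.416, SD ≈ 0.069; a Normal approximation gives roughly [0.280, 0.552].
Exact: F⁻¹(0.025) = 0.284; F⁻¹(0.975) = 0.555.

[0.284, 0.555]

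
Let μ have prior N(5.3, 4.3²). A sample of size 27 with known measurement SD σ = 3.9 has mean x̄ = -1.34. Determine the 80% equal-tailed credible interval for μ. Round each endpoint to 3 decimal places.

[-2.091, -0.196]

Posterior precision = 1/4.3² + 27/3.9² = 0.0541 + 1.7751 = 1.8292, so posterior SD = 0.7394.
Posterior mean = (5.3/4.3² + 27·-1.34/3.9²) / 1.8292 = -1.1437.
Interval: -1.1437 ± 1.282 × 0.7394 → [-2.091, -0.196].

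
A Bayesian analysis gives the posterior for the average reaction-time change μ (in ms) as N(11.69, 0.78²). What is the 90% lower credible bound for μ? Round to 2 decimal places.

10.69

Need L with P(μ ≥ L) = 0.90: L = 11.69 − z_{0.1}·0.78.
z = 1.282; L = 11.69 − 1.282 × 0.78 = 10.69.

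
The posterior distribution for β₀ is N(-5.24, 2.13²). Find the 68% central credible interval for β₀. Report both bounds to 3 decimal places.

The posterior is symmetric, so the 68% equal-tailed interval is β₀ = -5.24 ± z·2.13 with z = 0.994.
Half-width: 0.994 × 2.13 = 2.118.
-5.24 − 2.118 = -7.358; -5.24 + 2.118 = -3.122.

[-7.358, -3.122]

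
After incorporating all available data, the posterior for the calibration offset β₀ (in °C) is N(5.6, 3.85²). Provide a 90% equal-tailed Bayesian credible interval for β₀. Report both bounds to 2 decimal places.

The posterior is symmetric, so the 90% equal-tailed interval is β₀ = 5.6 ± z·3.85 with z = 1.645.
Half-width: 1.645 × 3.85 = 6.33.
5.6 − 6.33 = -0.73; 5.6 + 6.33 = 11.93.

[-0.73, 11.93]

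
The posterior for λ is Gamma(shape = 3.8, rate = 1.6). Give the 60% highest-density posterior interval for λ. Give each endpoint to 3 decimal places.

The posterior is unimodal and skewed, so the HPD interval has equal density at both endpoints and is the shortest 60% interval.
Solving f(0.993) = f(2.819) with F(2.819) − F(0.993) = 0.60 gives [0.993, 2.819].
For comparison, the equal-tailed interval is [1.338, 3.294]; the HPD is narrower and shifted toward the mode.

[0.993, 2.819]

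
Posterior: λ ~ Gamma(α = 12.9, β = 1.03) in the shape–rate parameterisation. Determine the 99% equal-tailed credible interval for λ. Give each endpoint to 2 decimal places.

Posterior: Gamma(shape 12.9, rate 1.03).
Equal-tailed 99% interval: Gamma(12.9, 1.03) quantiles at 0.005 and 0.995.
Posterior mean ≈ 12.52, SD ≈ 3.49; a Normal approximation gives roughly [3.54, 21.51].
Exact: lower = 5.36; upper = 23.31.

[5.36, 23.31]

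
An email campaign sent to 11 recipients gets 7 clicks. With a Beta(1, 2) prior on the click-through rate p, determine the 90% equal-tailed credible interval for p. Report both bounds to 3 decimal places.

Posterior: Beta(1+7, 2+4) = Beta(8, 6).
Equal-tailed 90% interval: the 0.05 and 0.95 quantiles of Beta(8, 6).
Posterior mean ≈ 0.571, SD ≈ 0.128; a Normal approximation gives roughly [0.361, 0.782].
Exact: F⁻¹(0.05) = 0.355; F⁻¹(0.95) = 0.776.

[0.355, 0.776]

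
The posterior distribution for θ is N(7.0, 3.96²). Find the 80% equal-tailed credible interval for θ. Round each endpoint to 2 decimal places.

The posterior is symmetric, so the 80% equal-tailed interval is θ = 7.0 ± z·3.96 with z = 1.282.
Half-width: 1.282 × 3.96 = 5.07.
7.0 − 5.07 = 1.93; 7.0 + 5.07 = 12.07.

[1.93, 12.07]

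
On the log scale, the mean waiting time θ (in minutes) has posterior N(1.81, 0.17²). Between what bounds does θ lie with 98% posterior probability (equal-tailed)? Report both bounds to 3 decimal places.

[4.115, 9.075]

On the log scale the 98% interval is 1.81 ± 2.326 × 0.17 = [1.4145, 2.2055].
Exponentiate: [e^1.4145, e^2.2055] = [4.115, 9.075].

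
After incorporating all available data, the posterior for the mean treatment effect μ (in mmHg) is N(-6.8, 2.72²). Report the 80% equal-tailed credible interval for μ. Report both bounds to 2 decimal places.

The posterior is symmetric, so the 80% equal-tailed interval is μ = -6.8 ± z·2.72 with z = 1.282.
Half-width: 1.282 × 2.72 = 3.49.
-6.8 − 3.49 = -10.29; -6.8 + 3.49 = -3.31.

[-10.29, -3.31]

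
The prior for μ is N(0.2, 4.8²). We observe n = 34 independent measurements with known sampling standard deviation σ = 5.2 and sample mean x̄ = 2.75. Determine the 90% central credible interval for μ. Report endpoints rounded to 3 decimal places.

Posterior precision = 1/4.8² + 34/5.2² = 0.0434 + 1.2574 = 1.3008, so posterior SD = 0.8768.
Posterior mean = (0.2/4.8² + 34·2.75/5.2²) / 1.3008 = 2.6649.
Interval: 2.6649 ± 1.645 × 0.8768 → [1.223, 4.107].

[1.223, 4.107]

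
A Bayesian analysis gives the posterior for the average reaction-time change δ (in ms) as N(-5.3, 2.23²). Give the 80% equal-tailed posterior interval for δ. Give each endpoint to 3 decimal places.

[-8.158, -2.442]

The posterior is symmetric, so the 80% equal-tailed interval is δ = -5.3 ± z·2.23 with z = 1.282.
Half-width: 1.282 × 2.23 = 2.858.
-5.3 − 2.858 = -8.158; -5.3 + 2.858 = -2.442.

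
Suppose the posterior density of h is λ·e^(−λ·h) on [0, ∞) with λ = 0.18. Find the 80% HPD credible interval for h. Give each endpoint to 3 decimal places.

[0.000, 8.941]

The exponential density is strictly decreasing on [0, ∞), so the HPD interval is anchored at 0: [0, q] with P(h ≤ q) = 0.80.
q = −ln(1 − 0.80) / 0.18 = 1.6094 / 0.18 = 8.941.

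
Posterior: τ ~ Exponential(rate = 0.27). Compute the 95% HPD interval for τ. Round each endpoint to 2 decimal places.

The exponential density is strictly decreasing on [0, ∞), so the HPD interval is anchored at 0: [0, q] with P(τ ≤ q) = 0.95.
q = −ln(1 − 0.95) / 0.27 = 2.9957 / 0.27 = 11.10.

[0.00, 11.10]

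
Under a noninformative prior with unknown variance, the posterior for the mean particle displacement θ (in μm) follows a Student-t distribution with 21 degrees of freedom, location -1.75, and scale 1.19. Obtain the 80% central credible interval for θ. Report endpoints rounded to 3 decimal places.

[-3.325, -0.175]

The t_21 distribution is symmetric; the 80% interval is -1.75 ± t·1.19 with t_{0.9,21} = 1.323.
Half-width: 1.323 × 1.19 = 1.575.
-1.75 − 1.575 = -3.325; -1.75 + 1.575 = -0.175.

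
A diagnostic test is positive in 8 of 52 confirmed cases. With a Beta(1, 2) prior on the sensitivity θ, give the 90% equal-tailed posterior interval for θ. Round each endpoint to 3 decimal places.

Posterior: Beta(1+8, 2+44) = Beta(9, 46).
Equal-tailed 90% interval: the 0.05 and 0.95 quantiles of Beta(9, 46).
Posterior mean ≈ 0.164, SD ≈ 0.049; a Normal approximation gives roughly [0.082, 0.245].
Exact: F⁻¹(0.05) = 0.090; F⁻¹(0.95) = 0.251.

[0.090, 0.251]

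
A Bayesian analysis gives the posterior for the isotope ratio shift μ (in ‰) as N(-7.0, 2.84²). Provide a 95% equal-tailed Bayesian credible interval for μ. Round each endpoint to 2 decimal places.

The posterior is symmetric, so the 95% equal-tailed interval is μ = -7.0 ± z·2.84 with z = 1.960.
Half-width: 1.960 × 2.84 = 5.57.
-7.0 − 5.57 = -12.57; -7.0 + 5.57 = -1.43.

[-12.57, -1.43]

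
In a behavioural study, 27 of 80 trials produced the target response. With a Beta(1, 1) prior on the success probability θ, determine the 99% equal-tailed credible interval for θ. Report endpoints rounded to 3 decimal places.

[0.216, 0.481]

Posterior: Beta(1+27, 1+53) = Beta(28, 54).
Equal-tailed 99% interval: the 0.005 and 0.995 quantiles of Beta(28, 54).
Posterior mean ≈ 0.341, SD ≈ 0.052; a Normal approximation gives roughly [0.207, 0.476].
Exact: F⁻¹(0.005) = 0.216; F⁻¹(0.995) = 0.481.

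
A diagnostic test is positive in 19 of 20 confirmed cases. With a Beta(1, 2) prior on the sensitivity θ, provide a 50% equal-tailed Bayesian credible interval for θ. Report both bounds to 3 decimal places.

Posterior: Beta(1+19, 2+1) = Beta(20, 3).
Equal-tailed 50% interval: the 0.25 and 0.75 quantiles of Beta(20, 3).
Posterior mean ≈ 0.870, SD ≈ 0.069; a Normal approximation gives roughly [0.823, 0.916].
Exact: F⁻¹(0.25) = 0.829; F⁻¹(0.75) = 0.921.

[0.829, 0.921]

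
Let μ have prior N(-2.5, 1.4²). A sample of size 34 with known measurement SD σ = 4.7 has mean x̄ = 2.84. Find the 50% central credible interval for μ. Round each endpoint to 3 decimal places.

Posterior precision = 1/1.4² + 34/4.7² = 0.5102 + 1.5392 = 2.0494, so posterior SD = 0.6985.
Posterior mean = (-2.5/1.4² + 34·2.84/4.7²) / 2.0494 = 1.5106.
Interval: 1.5106 ± 0.674 × 0.6985 → [1.039, 1.982].

[1.039, 1.982]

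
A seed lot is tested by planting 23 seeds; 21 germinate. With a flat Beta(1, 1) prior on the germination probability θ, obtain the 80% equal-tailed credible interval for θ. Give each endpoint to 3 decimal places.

Posterior: Beta(1+21, 1+2) = Beta(22, 3).
Equal-tailed 80% interval: the 0.1 and 0.9 quantiles of Beta(22, 3).
Posterior mean ≈ 0.880, SD ≈ 0.064; a Normal approximation gives roughly [0.798, 0.962].
Exact: F⁻¹(0.1) = 0.793; F⁻¹(0.9) = 0.953.

[0.793, 0.953]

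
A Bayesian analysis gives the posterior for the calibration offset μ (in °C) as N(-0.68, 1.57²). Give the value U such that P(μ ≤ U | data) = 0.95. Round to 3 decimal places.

Need U with P(μ ≤ U) = 0.95: U = -0.68 + z_{0.05}·1.57.
z = 1.645; U = -0.68 + 1.645 × 1.57 = 1.902.

1.902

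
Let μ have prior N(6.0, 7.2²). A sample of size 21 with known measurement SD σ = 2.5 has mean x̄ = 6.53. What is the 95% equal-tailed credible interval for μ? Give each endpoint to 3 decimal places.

[5.461, 7.593]

Posterior precision = 1/7.2² + 21/2.5² = 0.0193 + 3.3600 = 3.3793, so posterior SD = 0.5440.
Posterior mean = (6.0/7.2² + 21·6.53/2.5²) / 3.3793 = 6.5270.
Interval: 6.5270 ± 1.960 × 0.5440 → [5.461, 7.593].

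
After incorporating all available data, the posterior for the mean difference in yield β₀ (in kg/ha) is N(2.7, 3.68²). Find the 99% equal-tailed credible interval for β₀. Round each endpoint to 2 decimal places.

The posterior is symmetric, so the 99% equal-tailed interval is β₀ = 2.7 ± z·3.68 with z = 2.576.
Half-width: 2.576 × 3.68 = 9.48.
2.7 − 9.48 = -6.78; 2.7 + 9.48 = 12.18.

[-6.78, 12.18]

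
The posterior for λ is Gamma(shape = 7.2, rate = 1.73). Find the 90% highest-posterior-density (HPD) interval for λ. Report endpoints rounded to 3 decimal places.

The posterior is unimodal and skewed, so the HPD interval has equal density at both endpoints and is the shortest 90% interval.
Solving f(1.687) = f(6.545) with F(6.545) − F(1.687) = 0.90 gives [1.687, 6.545].
For comparison, the equal-tailed interval is [1.978, 6.997]; the HPD is narrower and shifted toward the mode.

[1.687, 6.545]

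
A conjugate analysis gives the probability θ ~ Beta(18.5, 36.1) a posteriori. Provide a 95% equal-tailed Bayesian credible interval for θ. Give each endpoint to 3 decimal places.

Posterior: Beta(18.5, 36.1).
Equal-tailed 95% interval: the 0.025 and 0.975 quantiles of Beta(18.5, 36.1).
Posterior mean ≈ 0.339, SD ≈ 0.063; a Normal approximation gives roughly [0.214, 0.463].
Exact: F⁻¹(0.025) = 0.221; F⁻¹(0.975) = 0.468.

[0.221, 0.468]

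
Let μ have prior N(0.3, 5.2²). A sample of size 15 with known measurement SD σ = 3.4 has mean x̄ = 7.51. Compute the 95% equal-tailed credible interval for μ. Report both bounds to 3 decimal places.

Posterior precision = 1/5.2² + 15/3.4² = 0.0370 + 1.2976 = 1.3346, so posterior SD = 0.8656.
Posterior mean = (0.3/5.2² + 15·7.51/3.4²) / 1.3346 = 7.3102.
Interval: 7.3102 ± 1.960 × 0.8656 → [5.614, 9.007].

[5.614, 9.007]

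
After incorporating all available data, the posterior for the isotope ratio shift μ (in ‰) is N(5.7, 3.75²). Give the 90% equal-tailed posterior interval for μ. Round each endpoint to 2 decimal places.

The posterior is symmetric, so the 90% equal-tailed interval is μ = 5.7 ± z·3.75 with z = 1.645.
Half-width: 1.645 × 3.75 = 6.17.
5.7 − 6.17 = -0.47; 5.7 + 6.17 = 11.87.

[-0.47, 11.87]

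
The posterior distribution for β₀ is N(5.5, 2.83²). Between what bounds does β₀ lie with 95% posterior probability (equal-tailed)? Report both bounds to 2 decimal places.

[-0.05, 11.05]

The posterior is symmetric, so the 95% equal-tailed interval is β₀ = 5.5 ± z·2.83 with z = 1.960.
Half-width: 1.960 × 2.83 = 5.55.
5.5 − 5.55 = -0.05; 5.5 + 5.55 = 11.05.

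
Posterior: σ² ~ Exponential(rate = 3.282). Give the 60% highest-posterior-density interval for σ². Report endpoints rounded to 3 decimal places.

[0.000, 0.279]

The exponential density is strictly decreasing on [0, ∞), so the HPD interval is anchored at 0: [0, q] with P(σ² ≤ q) = 0.60.
q = −ln(1 − 0.60) / 3.282 = 0.9163 / 3.282 = 0.279.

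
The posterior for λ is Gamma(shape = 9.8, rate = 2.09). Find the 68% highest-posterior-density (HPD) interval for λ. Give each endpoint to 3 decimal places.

The posterior is unimodal and skewed, so the HPD interval has equal density at both endpoints and is the shortest 68% interval.
Solving f(2.942) = f(5.800) with F(5.800) − F(2.942) = 0.68 gives [2.942, 5.800].
For comparison, the equal-tailed interval is [3.224, 6.152]; the HPD is narrower and shifted toward the mode.

[2.942, 5.800]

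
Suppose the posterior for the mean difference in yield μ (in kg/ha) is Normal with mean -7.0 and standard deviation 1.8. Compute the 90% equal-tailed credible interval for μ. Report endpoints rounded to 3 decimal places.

The posterior is symmetric, so the 90% equal-tailed interval is μ = -7.0 ± z·1.8 with z = 1.645.
Half-width: 1.645 × 1.8 = 2.961.
-7.0 − 2.961 = -9.961; -7.0 + 2.961 = -4.039.

[-9.961, -4.039]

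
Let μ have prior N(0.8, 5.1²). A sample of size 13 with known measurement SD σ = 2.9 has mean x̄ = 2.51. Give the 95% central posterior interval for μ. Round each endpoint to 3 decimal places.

[0.911, 4.026]

Posterior precision = 1/5.1² + 13/2.9² = 0.0384 + 1.5458 = 1.5842, so posterior SD = 0.7945.
Posterior mean = (0.8/5.1² + 13·2.51/2.9²) / 1.5842 = 2.4685.
Interval: 2.4685 ± 1.960 × 0.7945 → [0.911, 4.026].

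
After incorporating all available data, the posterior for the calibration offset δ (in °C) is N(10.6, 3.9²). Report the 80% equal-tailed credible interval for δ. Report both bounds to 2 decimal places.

[5.60, 15.60]

The posterior is symmetric, so the 80% equal-tailed interval is δ = 10.6 ± z·3.9 with z = 1.282.
Half-width: 1.282 × 3.9 = 5.00.
10.6 − 5.00 = 5.60; 10.6 + 5.00 = 15.60.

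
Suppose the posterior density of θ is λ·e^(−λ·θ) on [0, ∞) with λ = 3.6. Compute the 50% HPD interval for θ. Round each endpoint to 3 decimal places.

The exponential density is strictly decreasing on [0, ∞), so the HPD interval is anchored at 0: [0, q] with P(θ ≤ q) = 0.50.
q = −ln(1 − 0.50) / 3.6 = 0.6931 / 3.6 = 0.193.

[0.000, 0.193]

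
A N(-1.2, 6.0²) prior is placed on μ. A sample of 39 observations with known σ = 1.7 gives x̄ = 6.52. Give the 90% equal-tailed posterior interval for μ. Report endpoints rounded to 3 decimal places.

[6.057, 6.951]

Posterior precision = 1/6.0² + 39/1.7² = 0.0278 + 13.4948 = 13.5226, so posterior SD = 0.2719.
Posterior mean = (-1.2/6.0² + 39·6.52/1.7²) / 13.5226 = 6.5041.
Interval: 6.5041 ± 1.645 × 0.2719 → [6.057, 6.951].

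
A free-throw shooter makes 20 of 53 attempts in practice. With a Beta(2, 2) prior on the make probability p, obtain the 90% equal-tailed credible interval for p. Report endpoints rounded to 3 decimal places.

Posterior: Beta(2+20, 2+33) = Beta(22, 35).
Equal-tailed 90% interval: the 0.05 and 0.95 quantiles of Beta(22, 35).
Posterior mean ≈ 0.386, SD ≈ 0.064; a Normal approximation gives roughly [0.281, 0.491].
Exact: F⁻¹(0.05) = 0.283; F⁻¹(0.95) = 0.493.

[0.283, 0.493]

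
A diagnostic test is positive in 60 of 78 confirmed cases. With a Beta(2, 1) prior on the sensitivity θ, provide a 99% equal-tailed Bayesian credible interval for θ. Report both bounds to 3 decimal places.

Posterior: Beta(2+60, 1+18) = Beta(62, 19).
Equal-tailed 99% interval: the 0.005 and 0.995 quantiles of Beta(62, 19).
Posterior mean ≈ 0.765, SD ≈ 0.047; a Normal approximation gives roughly [0.645, 0.886].
Exact: F⁻¹(0.005) = 0.634; F⁻¹(0.995) = 0.872.

[0.634, 0.872]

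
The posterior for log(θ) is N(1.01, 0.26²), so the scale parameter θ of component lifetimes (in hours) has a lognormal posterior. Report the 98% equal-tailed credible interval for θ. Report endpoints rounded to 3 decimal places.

On the log scale the 98% interval is 1.01 ± 2.326 × 0.26 = [0.4051, 1.6149].
Exponentiate: [e^0.4051, e^1.6149] = [1.500, 5.027].

[1.500, 5.027]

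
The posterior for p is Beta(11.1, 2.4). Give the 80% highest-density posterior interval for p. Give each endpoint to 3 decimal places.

[0.726, 0.965]

The posterior is unimodal and skewed, so the HPD interval has equal density at both endpoints and is the shortest 80% interval.
Solving f(0.726) = f(0.965) with F(0.965) − F(0.726) = 0.80 gives [0.726, 0.965].
For comparison, the equal-tailed interval is [0.684, 0.938]; the HPD is narrower and shifted toward the mode.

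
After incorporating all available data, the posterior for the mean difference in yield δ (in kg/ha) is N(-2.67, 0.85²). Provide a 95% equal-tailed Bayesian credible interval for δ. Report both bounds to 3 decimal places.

The posterior is symmetric, so the 95% equal-tailed interval is δ = -2.67 ± z·0.85 with z = 1.960.
Half-width: 1.960 × 0.85 = 1.666.
-2.67 − 1.666 = -4.336; -2.67 + 1.666 = -1.004.

[-4.336, -1.004]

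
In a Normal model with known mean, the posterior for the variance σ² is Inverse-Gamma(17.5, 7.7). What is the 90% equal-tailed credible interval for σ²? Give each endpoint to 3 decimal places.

[0.309, 0.686]

Inverse-Gamma(17.5, 7.7) quantiles: F⁻¹(0.05) and F⁻¹(0.95).
Equivalently, 1/σ² ~ Gamma(17.5, rate = 7.7); invert its 0.95 and 0.05 quantiles.
Posterior mean ≈ 0.467, SD ≈ 0.119; a Normal approximation gives roughly [0.272, 0.662].
Exact: lower = 0.309; upper = 0.686.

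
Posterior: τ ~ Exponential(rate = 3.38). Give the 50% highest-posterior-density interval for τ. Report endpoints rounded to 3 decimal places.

The exponential density is strictly decreasing on [0, ∞), so the HPD interval is anchored at 0: [0, q] with P(τ ≤ q) = 0.50.
q = −ln(1 − 0.50) / 3.38 = 0.6931 / 3.38 = 0.205.

[0.000, 0.205]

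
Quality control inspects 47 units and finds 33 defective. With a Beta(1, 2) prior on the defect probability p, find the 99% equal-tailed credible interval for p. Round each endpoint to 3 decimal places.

Posterior: Beta(1+33, 2+14) = Beta(34, 16).
Equal-tailed 99% interval: the 0.005 and 0.995 quantiles of Beta(34, 16).
Posterior mean ≈ 0.680, SD ≈ 0.065; a Normal approximation gives roughly [0.512, 0.848].
Exact: F⁻¹(0.005) = 0.502; F⁻¹(0.995) = 0.832.

[0.502, 0.832]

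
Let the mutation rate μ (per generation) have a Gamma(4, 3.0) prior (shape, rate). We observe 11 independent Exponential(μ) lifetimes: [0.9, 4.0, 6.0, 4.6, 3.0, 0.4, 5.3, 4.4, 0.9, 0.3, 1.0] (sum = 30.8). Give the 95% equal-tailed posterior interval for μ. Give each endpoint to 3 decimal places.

[0.248, 0.695]

Posterior: Gamma(4+11, 3.0+30.8) = Gamma(15, 33.8) (shape, rate).
Equal-tailed 95% interval: Gamma(15, 33.8) quantiles at 0.025 and 0.975.
Posterior mean ≈ 0.444, SD ≈ 0.115; a Normal approximation gives roughly [0.219, 0.668].
Exact: lower = 0.248; upper = 0.695.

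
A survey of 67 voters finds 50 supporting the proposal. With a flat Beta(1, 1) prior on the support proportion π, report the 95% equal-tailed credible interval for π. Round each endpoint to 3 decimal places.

Posterior: Beta(1+50, 1+17) = Beta(51, 18).
Equal-tailed 95% interval: the 0.025 and 0.975 quantiles of Beta(51, 18).
Posterior mean ≈ 0.739, SD ≈ 0.052; a Normal approximation gives roughly [0.636, 0.842].
Exact: F⁻¹(0.025) = 0.630; F⁻¹(0.975) = 0.835.

[0.630, 0.835]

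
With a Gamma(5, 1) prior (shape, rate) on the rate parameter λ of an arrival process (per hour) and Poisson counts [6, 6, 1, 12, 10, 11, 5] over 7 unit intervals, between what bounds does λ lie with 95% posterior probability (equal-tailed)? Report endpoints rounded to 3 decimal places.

[5.288, 8.949]

Posterior: Gamma(5+51, 1+7) = Gamma(56, 8) (shape, rate).
Equal-tailed 95% interval: Gamma(56, 8) quantiles at 0.025 and 0.975.
Posterior mean ≈ 7.000, SD ≈ 0.935; a Normal approximation gives roughly [5.167, 8.833].
Exact: lower = 5.288; upper = 8.949.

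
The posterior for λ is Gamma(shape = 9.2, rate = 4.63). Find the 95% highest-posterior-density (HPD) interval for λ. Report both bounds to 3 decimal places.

The posterior is unimodal and skewed, so the HPD interval has equal density at both endpoints and is the shortest 95% interval.
Solving f(0.811) = f(3.292) with F(3.292) − F(0.811) = 0.95 gives [0.811, 3.292].
For comparison, the equal-tailed interval is [0.918, 3.462]; the HPD is narrower and shifted toward the mode.

[0.811, 3.292]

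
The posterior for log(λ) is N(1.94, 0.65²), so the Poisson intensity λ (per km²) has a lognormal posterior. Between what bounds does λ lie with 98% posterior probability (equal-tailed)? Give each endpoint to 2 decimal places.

On the log scale the 98% interval is 1.94 ± 2.326 × 0.65 = [0.4279, 3.4521].
Exponentiate: [e^0.4279, e^3.4521] = [1.53, 31.57].

[1.53, 31.57]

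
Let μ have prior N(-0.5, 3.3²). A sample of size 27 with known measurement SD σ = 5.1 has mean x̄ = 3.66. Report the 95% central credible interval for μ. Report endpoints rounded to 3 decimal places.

Posterior precision = 1/3.3² + 27/5.1² = 0.0918 + 1.0381 = 1.1299, so posterior SD = 0.9408.
Posterior mean = (-0.5/3.3² + 27·3.66/5.1²) / 1.1299 = 3.3219.
Interval: 3.3219 ± 1.960 × 0.9408 → [1.478, 5.166].

[1.478, 5.166]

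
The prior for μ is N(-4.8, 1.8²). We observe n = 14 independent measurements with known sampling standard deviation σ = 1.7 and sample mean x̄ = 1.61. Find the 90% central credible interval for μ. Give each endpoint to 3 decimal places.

[0.501, 1.951]

Posterior precision = 1/1.8² + 14/1.7² = 0.3086 + 4.8443 = 5.1529, so posterior SD = 0.4405.
Posterior mean = (-4.8/1.8² + 14·1.61/1.7²) / 5.1529 = 1.2261.
Interval: 1.2261 ± 1.645 × 0.4405 → [0.501, 1.951].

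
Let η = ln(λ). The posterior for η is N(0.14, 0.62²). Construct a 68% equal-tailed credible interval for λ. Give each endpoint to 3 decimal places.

On the log scale the 68% interval is 0.14 ± 0.994 × 0.62 = [-0.4766, 0.7566].
Exponentiate: [e^-0.4766, e^0.7566] = [0.621, 2.131].

[0.621, 2.131]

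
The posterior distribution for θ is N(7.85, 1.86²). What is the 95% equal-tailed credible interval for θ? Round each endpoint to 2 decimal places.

The posterior is symmetric, so the 95% equal-tailed interval is θ = 7.85 ± z·1.86 with z = 1.960.
Half-width: 1.960 × 1.86 = 3.65.
7.85 − 3.65 = 4.20; 7.85 + 3.65 = 11.50.

[4.20, 11.50]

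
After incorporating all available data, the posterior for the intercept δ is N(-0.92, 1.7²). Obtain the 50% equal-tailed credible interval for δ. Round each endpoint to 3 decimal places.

[-2.067, 0.227]

The posterior is symmetric, so the 50% equal-tailed interval is δ = -0.92 ± z·1.7 with z = 0.674.
Half-width: 0.674 × 1.7 = 1.147.
-0.92 − 1.147 = -2.067; -0.92 + 1.147 = 0.227.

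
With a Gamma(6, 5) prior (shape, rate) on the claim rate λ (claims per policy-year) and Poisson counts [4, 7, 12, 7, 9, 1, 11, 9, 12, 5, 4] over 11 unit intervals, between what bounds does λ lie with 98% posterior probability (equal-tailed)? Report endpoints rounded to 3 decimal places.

Posterior: Gamma(6+81, 5+11) = Gamma(87, 16) (shape, rate).
Equal-tailed 98% interval: Gamma(87, 16) quantiles at 0.01 and 0.99.
Posterior mean ≈ 5.438, SD ≈ 0.583; a Normal approximation gives roughly [4.081, 6.794].
Exact: lower = 4.174; upper = 6.885.

[4.174, 6.885]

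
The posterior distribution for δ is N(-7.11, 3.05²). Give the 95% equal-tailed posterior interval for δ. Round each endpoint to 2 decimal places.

[-13.09, -1.13]

The posterior is symmetric, so the 95% equal-tailed interval is δ = -7.11 ± z·3.05 with z = 1.960.
Half-width: 1.960 × 3.05 = 5.98.
-7.11 − 5.98 = -13.09; -7.11 + 5.98 = -1.13.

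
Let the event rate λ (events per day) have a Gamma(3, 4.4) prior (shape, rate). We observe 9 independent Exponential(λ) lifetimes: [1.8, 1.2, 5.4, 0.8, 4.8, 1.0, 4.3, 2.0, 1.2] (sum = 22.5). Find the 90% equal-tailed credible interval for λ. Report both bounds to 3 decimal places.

Posterior: Gamma(3+9, 4.4+22.5) = Gamma(12, 26.9) (shape, rate).
Equal-tailed 90% interval: Gamma(12, 26.9) quantiles at 0.05 and 0.95.
Posterior mean ≈ 0.446, SD ≈ 0.129; a Normal approximation gives roughly [0.234, 0.658].
Exact: lower = 0.257; upper = 0.677.

[0.257, 0.677]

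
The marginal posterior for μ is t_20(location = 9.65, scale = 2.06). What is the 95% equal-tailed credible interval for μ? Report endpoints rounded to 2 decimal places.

The t_20 distribution is symmetric; the 95% interval is 9.65 ± t·2.06 with t_{0.975,20} = 2.086.
Half-width: 2.086 × 2.06 = 4.30.
9.65 − 4.30 = 5.35; 9.65 + 4.30 = 13.95.

[5.35, 13.95]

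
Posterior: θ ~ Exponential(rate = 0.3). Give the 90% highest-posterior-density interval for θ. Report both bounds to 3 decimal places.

[0.000, 7.675]

The exponential density is strictly decreasing on [0, ∞), so the HPD interval is anchored at 0: [0, q] with P(θ ≤ q) = 0.90.
q = −ln(1 − 0.90) / 0.3 = 2.3026 / 0.3 = 7.675.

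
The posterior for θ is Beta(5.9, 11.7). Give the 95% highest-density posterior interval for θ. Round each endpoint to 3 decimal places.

The posterior is unimodal and skewed, so the HPD interval has equal density at both endpoints and is the shortest 95% interval.
Solving f(0.131) = f(0.550) with F(0.550) − F(0.131) = 0.95 gives [0.131, 0.550].
For comparison, the equal-tailed interval is [0.142, 0.564]; the HPD is narrower and shifted toward the mode.

[0.131, 0.550]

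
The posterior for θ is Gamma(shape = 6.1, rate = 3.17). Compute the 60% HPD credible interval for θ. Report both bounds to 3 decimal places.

[1.074, 2.297]

The posterior is unimodal and skewed, so the HPD interval has equal density at both endpoints and is the shortest 60% interval.
Solving f(1.074) = f(2.297) with F(2.297) − F(1.074) = 0.60 gives [1.074, 2.297].
For comparison, the equal-tailed interval is [1.257, 2.531]; the HPD is narrower and shifted toward the mode.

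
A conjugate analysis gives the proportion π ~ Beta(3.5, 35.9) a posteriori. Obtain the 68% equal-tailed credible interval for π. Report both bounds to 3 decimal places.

Posterior: Beta(3.5, 35.9).
Equal-tailed 68% interval: the 0.16 and 0.84 quantiles of Beta(3.5, 35.9).
Posterior mean ≈ 0.089, SD ≈ 0.045; a Normal approximation gives roughly [0.044, 0.133].
Exact: F⁻¹(0.16) = 0.045; F⁻¹(0.84) = 0.132.

[0.045, 0.132]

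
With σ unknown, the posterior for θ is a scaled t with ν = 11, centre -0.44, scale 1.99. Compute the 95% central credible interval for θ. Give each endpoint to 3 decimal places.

[-4.820, 3.940]

The t_11 distribution is symmetric; the 95% interval is -0.44 ± t·1.99 with t_{0.975,11} = 2.201.
Half-width: 2.201 × 1.99 = 4.380.
-0.44 − 4.380 = -4.820; -0.44 + 4.380 = 3.940.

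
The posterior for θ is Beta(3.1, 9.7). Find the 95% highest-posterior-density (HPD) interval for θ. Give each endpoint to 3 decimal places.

[0.041, 0.467]

The posterior is unimodal and skewed, so the HPD interval has equal density at both endpoints and is the shortest 95% interval.
Solving f(0.041) = f(0.467) with F(0.467) − F(0.041) = 0.95 gives [0.041, 0.467].
For comparison, the equal-tailed interval is [0.060, 0.500]; the HPD is narrower and shifted toward the mode.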